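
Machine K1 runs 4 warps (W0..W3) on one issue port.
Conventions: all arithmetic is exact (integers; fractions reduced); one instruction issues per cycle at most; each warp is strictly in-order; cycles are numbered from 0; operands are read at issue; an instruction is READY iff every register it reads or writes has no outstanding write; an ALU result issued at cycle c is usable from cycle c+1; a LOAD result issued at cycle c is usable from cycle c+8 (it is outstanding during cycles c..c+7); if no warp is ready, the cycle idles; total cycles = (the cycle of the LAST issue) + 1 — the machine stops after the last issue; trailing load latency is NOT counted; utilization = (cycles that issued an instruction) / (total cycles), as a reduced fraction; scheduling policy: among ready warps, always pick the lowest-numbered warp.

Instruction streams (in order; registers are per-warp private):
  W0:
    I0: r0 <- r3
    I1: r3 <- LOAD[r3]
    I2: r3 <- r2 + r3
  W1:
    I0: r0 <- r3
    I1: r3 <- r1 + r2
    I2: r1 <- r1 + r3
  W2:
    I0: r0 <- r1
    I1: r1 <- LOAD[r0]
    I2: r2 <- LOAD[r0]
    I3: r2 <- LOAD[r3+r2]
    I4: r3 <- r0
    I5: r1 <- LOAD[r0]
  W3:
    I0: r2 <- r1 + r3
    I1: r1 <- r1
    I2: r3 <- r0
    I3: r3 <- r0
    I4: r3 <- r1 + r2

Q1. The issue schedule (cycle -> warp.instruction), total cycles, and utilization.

cycle 0: W0.I0
cycle 1: W0.I1
cycle 2: W1.I0
cycle 3: W1.I1
cycle 4: W1.I2
cycle 5: W2.I0
cycle 6: W2.I1
cycle 7: W2.I2
cycle 8: W3.I0
cycle 9: W0.I2
cycle 10: W3.I1
cycle 11: W3.I2
cycle 12: W3.I3
cycle 13: W3.I4
cycle 14: idle
cycle 15: W2.I3
cycle 16: W2.I4
cycle 17: W2.I5

Answer: 18 cycles, utilization 17/18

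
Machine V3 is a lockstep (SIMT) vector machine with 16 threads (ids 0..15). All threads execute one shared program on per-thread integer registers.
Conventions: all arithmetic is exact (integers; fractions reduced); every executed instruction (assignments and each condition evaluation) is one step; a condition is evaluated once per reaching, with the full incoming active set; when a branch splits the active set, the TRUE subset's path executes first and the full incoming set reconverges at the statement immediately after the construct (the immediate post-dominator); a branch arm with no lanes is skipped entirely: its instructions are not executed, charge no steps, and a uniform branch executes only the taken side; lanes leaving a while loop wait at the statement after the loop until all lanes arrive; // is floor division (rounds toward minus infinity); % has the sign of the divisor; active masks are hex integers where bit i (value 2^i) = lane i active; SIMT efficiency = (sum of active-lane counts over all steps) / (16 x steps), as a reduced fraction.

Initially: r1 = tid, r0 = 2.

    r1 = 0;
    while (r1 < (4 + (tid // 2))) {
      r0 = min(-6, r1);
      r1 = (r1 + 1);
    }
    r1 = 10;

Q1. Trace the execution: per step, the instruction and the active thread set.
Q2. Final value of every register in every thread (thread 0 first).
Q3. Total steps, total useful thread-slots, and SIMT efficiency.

step 0: r1 <- 0                      0xffff
step 1: eval (r1 < (4 + (tid // 2))) 0xffff
step 2: r0 <- min(-6, r1)            0xffff
step 3: r1 <- (r1 + 1)               0xffff
step 4: eval (r1 < (4 + (tid // 2))) 0xffff
step 5: r0 <- min(-6, r1)            0xffff
step 6: r1 <- (r1 + 1)               0xffff
step 7: eval (r1 < (4 + (tid // 2))) 0xffff
step 8: r0 <- min(-6, r1)            0xffff
step 9: r1 <- (r1 + 1)               0xffff
step 10: eval (r1 < (4 + (tid // 2))) 0xffff
step 11: r0 <- min(-6, r1)            0xffff
step 12: r1 <- (r1 + 1)               0xffff
step 13: eval (r1 < (4 + (tid // 2))) 0xffff
step 14: r0 <- min(-6, r1)            0xfffc
step 15: r1 <- (r1 + 1)               0xfffc
step 16: eval (r1 < (4 + (tid // 2))) 0xfffc
step 17: r0 <- min(-6, r1)            0xfff0
step 18: r1 <- (r1 + 1)               0xfff0
step 19: eval (r1 < (4 + (tid // 2))) 0xfff0
step 20: r0 <- min(-6, r1)            0xffc0
step 21: r1 <- (r1 + 1)               0xffc0
step 22: eval (r1 < (4 + (tid // 2))) 0xffc0
step 23: r0 <- min(-6, r1)            0xff00
step 24: r1 <- (r1 + 1)               0xff00
step 25: eval (r1 < (4 + (tid // 2))) 0xff00
step 26: r0 <- min(-6, r1)            0xfc00
step 27: r1 <- (r1 + 1)               0xfc00
step 28: eval (r1 < (4 + (tid // 2))) 0xfc00
step 29: r0 <- min(-6, r1)            0xf000
step 30: r1 <- (r1 + 1)               0xf000
step 31: eval (r1 < (4 + (tid // 2))) 0xf000
step 32: r0 <- min(-6, r1)            0xc000
step 33: r1 <- (r1 + 1)               0xc000
step 34: eval (r1 < (4 + (tid // 2))) 0xc000
step 35: r1 <- 10                     0xffff

Answer: 36 steps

r1: 10,10,10,10,10,10,10,10,10,10,10,10,10,10,10,10
r0: -6,-6,-6,-6,-6,-6,-6,-6,-6,-6,-6,-6,-6,-6,-6,-6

steps = 36; useful = 408; efficiency = 408/576 = 17/24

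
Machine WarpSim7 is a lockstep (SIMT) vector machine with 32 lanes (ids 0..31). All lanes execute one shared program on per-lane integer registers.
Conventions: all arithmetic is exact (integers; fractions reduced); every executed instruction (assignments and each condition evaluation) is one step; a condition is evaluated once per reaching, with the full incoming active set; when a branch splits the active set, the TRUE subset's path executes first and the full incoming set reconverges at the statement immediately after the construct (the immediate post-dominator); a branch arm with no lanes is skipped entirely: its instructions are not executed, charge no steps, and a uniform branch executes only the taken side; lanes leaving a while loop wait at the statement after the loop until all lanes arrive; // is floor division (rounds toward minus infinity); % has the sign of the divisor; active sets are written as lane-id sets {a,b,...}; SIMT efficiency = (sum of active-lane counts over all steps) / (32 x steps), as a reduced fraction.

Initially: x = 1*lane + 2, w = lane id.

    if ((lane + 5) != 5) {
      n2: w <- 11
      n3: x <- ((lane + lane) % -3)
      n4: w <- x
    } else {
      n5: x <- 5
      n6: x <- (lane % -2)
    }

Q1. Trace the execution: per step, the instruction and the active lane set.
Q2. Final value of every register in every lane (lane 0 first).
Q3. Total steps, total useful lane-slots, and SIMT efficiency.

step 0: eval ((lane + 5) != 5)       {0,1,2,3,4,5,6,7,8,9,10,11,12,13,14,15,16,17,18,19,20,21,22,23,24,25,26,27,28,29,30,31}
step 1: w <- 11                      {1,2,3,4,5,6,7,8,9,10,11,12,13,14,15,16,17,18,19,20,21,22,23,24,25,26,27,28,29,30,31}
step 2: x <- ((lane + lane) % -3)    {1,2,3,4,5,6,7,8,9,10,11,12,13,14,15,16,17,18,19,20,21,22,23,24,25,26,27,28,29,30,31}
step 3: w <- x                       {1,2,3,4,5,6,7,8,9,10,11,12,13,14,15,16,17,18,19,20,21,22,23,24,25,26,27,28,29,30,31}
step 4: x <- 5                       {0}
step 5: x <- (lane % -2)             {0}

Answer: 6 steps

x: 0,-1,-2,0,-1,-2,0,-1,-2,0,-1,-2,0,-1,-2,0,-1,-2,0,-1,-2,0,-1,-2,0,-1,-2,0,-1,-2,0,-1
w: 0,-1,-2,0,-1,-2,0,-1,-2,0,-1,-2,0,-1,-2,0,-1,-2,0,-1,-2,0,-1,-2,0,-1,-2,0,-1,-2,0,-1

steps = 6; useful = 127; efficiency = 127/192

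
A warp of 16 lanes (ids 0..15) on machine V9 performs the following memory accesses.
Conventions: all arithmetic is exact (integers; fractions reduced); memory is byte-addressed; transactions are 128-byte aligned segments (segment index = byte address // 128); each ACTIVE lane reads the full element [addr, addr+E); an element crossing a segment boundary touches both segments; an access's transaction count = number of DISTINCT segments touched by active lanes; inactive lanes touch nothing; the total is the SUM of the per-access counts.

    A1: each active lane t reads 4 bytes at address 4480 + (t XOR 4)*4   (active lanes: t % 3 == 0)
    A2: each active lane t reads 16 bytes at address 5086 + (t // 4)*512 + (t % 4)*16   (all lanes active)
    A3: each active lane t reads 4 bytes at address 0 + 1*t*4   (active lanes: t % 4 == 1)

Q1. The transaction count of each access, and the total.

A1: 1 transaction
A2: 8 transactions
A3: 1 transaction

Answer: 1,8,1; total 10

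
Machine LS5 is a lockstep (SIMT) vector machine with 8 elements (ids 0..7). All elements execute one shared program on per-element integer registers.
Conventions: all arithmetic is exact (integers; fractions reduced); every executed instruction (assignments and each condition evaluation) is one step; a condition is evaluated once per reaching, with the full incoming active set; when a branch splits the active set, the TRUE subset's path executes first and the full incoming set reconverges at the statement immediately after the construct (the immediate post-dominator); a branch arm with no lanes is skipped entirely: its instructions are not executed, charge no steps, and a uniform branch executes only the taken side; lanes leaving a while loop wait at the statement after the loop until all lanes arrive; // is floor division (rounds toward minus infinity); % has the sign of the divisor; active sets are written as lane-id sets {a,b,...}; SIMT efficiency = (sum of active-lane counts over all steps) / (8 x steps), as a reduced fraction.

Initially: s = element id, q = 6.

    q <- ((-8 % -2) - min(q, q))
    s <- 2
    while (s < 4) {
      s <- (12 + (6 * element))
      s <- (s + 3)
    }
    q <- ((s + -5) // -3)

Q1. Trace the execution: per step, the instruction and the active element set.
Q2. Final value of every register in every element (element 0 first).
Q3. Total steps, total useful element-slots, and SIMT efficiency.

step 0: q <- ((-8 % -2) - min(q, q)) {0,1,2,3,4,5,6,7}
step 1: s <- 2                       {0,1,2,3,4,5,6,7}
step 2: eval (s < 4)                 {0,1,2,3,4,5,6,7}
step 3: s <- (12 + (6 * element))    {0,1,2,3,4,5,6,7}
step 4: s <- (s + 3)                 {0,1,2,3,4,5,6,7}
step 5: eval (s < 4)                 {0,1,2,3,4,5,6,7}
step 6: q <- ((s + -5) // -3)        {0,1,2,3,4,5,6,7}

Answer: 7 steps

s: 15,21,27,33,39,45,51,57
q: -4,-6,-8,-10,-12,-14,-16,-18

steps = 7; useful = 56; efficiency = 56/56 = 1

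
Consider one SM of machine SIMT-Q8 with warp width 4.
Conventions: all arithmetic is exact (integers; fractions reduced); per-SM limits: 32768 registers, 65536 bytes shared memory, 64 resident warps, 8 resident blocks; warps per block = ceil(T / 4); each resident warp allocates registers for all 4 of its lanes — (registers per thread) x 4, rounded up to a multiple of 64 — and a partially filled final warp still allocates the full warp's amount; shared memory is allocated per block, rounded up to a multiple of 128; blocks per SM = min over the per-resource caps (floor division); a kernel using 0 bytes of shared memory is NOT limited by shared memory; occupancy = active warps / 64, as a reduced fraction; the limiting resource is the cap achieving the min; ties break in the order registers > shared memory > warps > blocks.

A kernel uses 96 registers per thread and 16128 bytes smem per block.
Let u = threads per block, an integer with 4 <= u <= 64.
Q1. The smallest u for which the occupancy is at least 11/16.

Answer: u = 41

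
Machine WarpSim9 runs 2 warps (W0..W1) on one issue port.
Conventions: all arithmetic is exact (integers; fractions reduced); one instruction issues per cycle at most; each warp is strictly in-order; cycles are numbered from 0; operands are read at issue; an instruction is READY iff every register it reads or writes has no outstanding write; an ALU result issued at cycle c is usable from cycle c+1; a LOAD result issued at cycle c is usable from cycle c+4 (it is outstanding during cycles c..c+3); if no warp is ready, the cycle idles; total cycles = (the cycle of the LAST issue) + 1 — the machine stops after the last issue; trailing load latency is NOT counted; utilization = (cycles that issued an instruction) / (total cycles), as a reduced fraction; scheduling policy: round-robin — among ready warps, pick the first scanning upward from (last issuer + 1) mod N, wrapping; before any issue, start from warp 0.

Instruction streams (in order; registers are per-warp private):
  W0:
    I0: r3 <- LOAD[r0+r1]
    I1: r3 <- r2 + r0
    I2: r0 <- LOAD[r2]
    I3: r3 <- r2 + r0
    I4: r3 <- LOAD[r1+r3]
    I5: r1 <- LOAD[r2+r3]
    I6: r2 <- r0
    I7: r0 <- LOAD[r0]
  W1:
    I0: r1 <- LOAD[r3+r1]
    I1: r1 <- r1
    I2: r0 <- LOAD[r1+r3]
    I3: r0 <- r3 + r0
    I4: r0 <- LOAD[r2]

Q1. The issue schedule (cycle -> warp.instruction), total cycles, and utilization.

cycle 0: W0.I0
cycle 1: W1.I0
cycle 2: idle
cycle 3: idle
cycle 4: W0.I1
cycle 5: W1.I1
cycle 6: W0.I2
cycle 7: W1.I2
cycle 8: idle
cycle 9: idle
cycle 10: W0.I3
cycle 11: W1.I3
cycle 12: W0.I4
cycle 13: W1.I4
cycle 14: idle
cycle 15: idle
cycle 16: W0.I5
cycle 17: W0.I6
cycle 18: W0.I7

Answer: 19 cycles, utilization 13/19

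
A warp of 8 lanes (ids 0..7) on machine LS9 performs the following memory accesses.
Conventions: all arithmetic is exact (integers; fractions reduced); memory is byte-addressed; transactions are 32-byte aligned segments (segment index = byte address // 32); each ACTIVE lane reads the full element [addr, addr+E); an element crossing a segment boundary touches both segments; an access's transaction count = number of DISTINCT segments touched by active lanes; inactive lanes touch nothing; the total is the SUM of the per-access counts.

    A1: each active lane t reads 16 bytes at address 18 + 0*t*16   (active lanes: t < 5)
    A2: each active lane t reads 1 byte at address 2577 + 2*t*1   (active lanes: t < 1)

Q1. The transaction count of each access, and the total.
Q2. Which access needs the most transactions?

A1: 2 transactions
A2: 1 transaction

Answer: 2,1; total 3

Answer: A1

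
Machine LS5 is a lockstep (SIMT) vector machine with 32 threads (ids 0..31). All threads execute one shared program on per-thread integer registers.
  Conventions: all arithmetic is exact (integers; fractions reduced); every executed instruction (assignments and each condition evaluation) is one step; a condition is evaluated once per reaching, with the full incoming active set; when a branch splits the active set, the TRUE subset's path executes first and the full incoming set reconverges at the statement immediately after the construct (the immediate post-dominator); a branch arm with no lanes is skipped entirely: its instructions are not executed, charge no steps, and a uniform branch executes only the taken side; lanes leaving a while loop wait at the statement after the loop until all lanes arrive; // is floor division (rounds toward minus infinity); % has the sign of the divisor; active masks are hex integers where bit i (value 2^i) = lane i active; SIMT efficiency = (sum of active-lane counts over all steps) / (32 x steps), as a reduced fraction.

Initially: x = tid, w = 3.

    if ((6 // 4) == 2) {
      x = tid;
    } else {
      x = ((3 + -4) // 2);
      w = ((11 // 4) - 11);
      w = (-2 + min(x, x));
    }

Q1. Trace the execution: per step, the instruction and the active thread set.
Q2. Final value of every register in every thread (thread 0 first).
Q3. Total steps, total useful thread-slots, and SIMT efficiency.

step 0: eval ((6 // 4) == 2)         0xffffffff
step 1: x <- ((3 + -4) // 2)         0xffffffff
step 2: w <- ((11 // 4) - 11)        0xffffffff
step 3: w <- (-2 + min(x, x))        0xffffffff

Answer: 4 steps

x: -1,-1,-1,-1,-1,-1,-1,-1,-1,-1,-1,-1,-1,-1,-1,-1,-1,-1,-1,-1,-1,-1,-1,-1,-1,-1,-1,-1,-1,-1,-1,-1
w: -3,-3,-3,-3,-3,-3,-3,-3,-3,-3,-3,-3,-3,-3,-3,-3,-3,-3,-3,-3,-3,-3,-3,-3,-3,-3,-3,-3,-3,-3,-3,-3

steps = 4; useful = 128; efficiency = 128/128 = 1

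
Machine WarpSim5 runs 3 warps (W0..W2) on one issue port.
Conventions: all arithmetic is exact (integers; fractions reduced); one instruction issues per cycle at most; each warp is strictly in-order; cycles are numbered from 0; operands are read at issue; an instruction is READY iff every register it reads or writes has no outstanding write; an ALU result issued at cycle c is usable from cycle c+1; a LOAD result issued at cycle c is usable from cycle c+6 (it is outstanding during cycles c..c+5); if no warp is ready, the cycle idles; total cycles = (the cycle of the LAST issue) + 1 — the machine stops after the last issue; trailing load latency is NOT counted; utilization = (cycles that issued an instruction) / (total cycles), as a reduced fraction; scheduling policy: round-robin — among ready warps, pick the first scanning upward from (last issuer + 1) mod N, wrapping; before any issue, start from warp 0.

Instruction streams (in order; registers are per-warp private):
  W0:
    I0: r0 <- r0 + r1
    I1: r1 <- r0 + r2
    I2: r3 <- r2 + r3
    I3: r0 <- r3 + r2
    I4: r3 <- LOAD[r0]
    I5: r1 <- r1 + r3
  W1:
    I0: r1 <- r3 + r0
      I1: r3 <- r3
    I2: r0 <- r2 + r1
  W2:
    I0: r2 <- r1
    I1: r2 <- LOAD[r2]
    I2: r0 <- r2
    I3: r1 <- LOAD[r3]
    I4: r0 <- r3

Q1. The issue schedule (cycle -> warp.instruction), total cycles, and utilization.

cycle 0: W0.I0
cycle 1: W1.I0
cycle 2: W2.I0
cycle 3: W0.I1
cycle 4: W1.I1
cycle 5: W2.I1
cycle 6: W0.I2
cycle 7: W1.I2
cycle 8: W0.I3
cycle 9: W0.I4
cycle 10: idle
cycle 11: W2.I2
cycle 12: W2.I3
cycle 13: W2.I4
cycle 14: idle
cycle 15: W0.I5

Answer: 16 cycles, utilization 7/8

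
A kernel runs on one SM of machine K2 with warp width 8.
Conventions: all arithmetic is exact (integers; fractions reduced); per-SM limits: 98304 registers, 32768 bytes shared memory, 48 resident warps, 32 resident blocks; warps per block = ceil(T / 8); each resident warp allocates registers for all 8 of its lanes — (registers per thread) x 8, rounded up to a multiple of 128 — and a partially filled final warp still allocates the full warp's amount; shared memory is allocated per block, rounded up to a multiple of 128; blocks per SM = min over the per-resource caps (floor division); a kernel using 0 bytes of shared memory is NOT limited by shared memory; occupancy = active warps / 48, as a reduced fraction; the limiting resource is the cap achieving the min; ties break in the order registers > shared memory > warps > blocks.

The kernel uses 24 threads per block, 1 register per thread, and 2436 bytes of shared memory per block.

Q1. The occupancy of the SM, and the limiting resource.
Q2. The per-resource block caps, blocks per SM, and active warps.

Answer: occupancy 3/4, limited by shared memory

registers: 256 blocks
shared memory: 12 blocks
warps: 16 blocks
blocks: 32 blocks

Answer: 12 blocks, 36 active warps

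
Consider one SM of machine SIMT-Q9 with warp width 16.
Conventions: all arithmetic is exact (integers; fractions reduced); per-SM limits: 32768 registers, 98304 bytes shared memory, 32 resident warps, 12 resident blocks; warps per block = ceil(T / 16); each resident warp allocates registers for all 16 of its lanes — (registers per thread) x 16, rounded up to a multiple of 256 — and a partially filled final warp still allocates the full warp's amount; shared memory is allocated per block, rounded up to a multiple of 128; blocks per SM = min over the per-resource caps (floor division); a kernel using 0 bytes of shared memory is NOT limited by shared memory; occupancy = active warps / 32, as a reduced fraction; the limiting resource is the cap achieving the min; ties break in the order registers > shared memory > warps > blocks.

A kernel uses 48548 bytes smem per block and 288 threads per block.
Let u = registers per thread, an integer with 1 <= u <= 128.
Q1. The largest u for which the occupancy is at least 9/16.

Answer: u = 112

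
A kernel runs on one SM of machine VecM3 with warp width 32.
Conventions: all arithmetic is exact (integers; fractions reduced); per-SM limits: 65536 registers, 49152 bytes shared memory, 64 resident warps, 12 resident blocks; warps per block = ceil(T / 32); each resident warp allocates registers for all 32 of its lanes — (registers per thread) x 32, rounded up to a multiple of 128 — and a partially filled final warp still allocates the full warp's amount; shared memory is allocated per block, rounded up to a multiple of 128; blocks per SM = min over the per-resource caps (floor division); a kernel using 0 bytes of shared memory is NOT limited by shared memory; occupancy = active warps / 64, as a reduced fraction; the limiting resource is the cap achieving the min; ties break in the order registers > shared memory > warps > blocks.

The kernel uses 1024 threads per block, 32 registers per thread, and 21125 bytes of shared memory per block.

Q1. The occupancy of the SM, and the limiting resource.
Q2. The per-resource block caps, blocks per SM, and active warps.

Answer: occupancy 1, limited by registers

registers: 2 blocks
shared memory: 2 blocks
warps: 2 blocks
blocks: 12 blocks

Answer: 2 blocks, 64 active warps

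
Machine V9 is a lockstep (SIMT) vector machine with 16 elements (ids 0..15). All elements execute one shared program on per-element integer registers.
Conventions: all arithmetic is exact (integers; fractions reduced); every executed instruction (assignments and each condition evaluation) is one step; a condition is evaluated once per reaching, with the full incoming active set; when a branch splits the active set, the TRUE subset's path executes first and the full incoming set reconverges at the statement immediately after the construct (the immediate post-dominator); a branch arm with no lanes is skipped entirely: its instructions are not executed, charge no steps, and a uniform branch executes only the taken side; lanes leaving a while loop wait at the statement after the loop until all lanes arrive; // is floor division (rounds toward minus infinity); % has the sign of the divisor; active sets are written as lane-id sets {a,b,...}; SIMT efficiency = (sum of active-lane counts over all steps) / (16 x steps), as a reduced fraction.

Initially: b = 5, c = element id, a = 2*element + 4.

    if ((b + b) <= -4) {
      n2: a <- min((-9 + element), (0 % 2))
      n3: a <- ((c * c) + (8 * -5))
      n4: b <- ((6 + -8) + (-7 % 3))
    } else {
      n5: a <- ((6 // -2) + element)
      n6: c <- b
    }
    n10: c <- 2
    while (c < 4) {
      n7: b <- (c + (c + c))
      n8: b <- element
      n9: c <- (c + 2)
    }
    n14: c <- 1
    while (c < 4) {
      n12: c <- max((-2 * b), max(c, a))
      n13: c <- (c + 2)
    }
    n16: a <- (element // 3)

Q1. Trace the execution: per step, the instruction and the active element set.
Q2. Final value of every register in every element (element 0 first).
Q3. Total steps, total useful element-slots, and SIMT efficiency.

step 0: eval ((b + b) <= -4)         {0,1,2,3,4,5,6,7,8,9,10,11,12,13,14,15}
step 1: a <- ((6 // -2) + element)   {0,1,2,3,4,5,6,7,8,9,10,11,12,13,14,15}
step 2: c <- b                       {0,1,2,3,4,5,6,7,8,9,10,11,12,13,14,15}
step 3: c <- 2                       {0,1,2,3,4,5,6,7,8,9,10,11,12,13,14,15}
step 4: eval (c < 4)                 {0,1,2,3,4,5,6,7,8,9,10,11,12,13,14,15}
step 5: b <- (c + (c + c))           {0,1,2,3,4,5,6,7,8,9,10,11,12,13,14,15}
step 6: b <- element                 {0,1,2,3,4,5,6,7,8,9,10,11,12,13,14,15}
step 7: c <- (c + 2)                 {0,1,2,3,4,5,6,7,8,9,10,11,12,13,14,15}
step 8: eval (c < 4)                 {0,1,2,3,4,5,6,7,8,9,10,11,12,13,14,15}
step 9: c <- 1                       {0,1,2,3,4,5,6,7,8,9,10,11,12,13,14,15}
step 10: eval (c < 4)                 {0,1,2,3,4,5,6,7,8,9,10,11,12,13,14,15}
step 11: c <- max((-2 * b), max(c, a)) {0,1,2,3,4,5,6,7,8,9,10,11,12,13,14,15}
step 12: c <- (c + 2)                 {0,1,2,3,4,5,6,7,8,9,10,11,12,13,14,15}
step 13: eval (c < 4)                 {0,1,2,3,4,5,6,7,8,9,10,11,12,13,14,15}
step 14: c <- max((-2 * b), max(c, a)) {0,1,2,3,4}
step 15: c <- (c + 2)                 {0,1,2,3,4}
step 16: eval (c < 4)                 {0,1,2,3,4}
step 17: a <- (element // 3)          {0,1,2,3,4,5,6,7,8,9,10,11,12,13,14,15}

Answer: 18 steps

b: 0,1,2,3,4,5,6,7,8,9,10,11,12,13,14,15
c: 5,5,5,5,5,4,5,6,7,8,9,10,11,12,13,14
a: 0,0,0,1,1,1,2,2,2,3,3,3,4,4,4,5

steps = 18; useful = 255; efficiency = 255/288 = 85/96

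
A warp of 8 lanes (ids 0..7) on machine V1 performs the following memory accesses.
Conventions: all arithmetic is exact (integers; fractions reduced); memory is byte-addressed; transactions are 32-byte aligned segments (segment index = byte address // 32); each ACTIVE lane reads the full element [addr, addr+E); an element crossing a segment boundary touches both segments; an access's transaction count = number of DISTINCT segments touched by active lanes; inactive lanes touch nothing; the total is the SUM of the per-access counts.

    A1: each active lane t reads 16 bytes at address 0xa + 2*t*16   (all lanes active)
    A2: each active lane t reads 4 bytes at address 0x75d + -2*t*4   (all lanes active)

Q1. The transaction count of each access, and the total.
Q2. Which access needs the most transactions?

A1: 8 transactions
A2: 3 transactions

Answer: 8,3; total 11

Answer: A1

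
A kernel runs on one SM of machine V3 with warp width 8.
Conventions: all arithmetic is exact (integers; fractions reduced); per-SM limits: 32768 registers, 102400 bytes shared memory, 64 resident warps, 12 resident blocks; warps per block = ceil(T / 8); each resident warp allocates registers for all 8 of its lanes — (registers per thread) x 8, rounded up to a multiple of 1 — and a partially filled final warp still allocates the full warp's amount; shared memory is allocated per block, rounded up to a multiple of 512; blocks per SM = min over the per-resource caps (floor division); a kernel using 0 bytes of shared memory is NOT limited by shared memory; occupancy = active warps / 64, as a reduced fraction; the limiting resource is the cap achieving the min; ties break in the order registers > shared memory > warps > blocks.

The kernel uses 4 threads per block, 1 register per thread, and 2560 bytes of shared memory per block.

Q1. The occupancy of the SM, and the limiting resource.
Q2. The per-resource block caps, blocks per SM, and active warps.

Answer: occupancy 3/16, limited by blocks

registers: 4096 blocks
shared memory: 40 blocks
warps: 64 blocks
blocks: 12 blocks

Answer: 12 blocks, 12 active warps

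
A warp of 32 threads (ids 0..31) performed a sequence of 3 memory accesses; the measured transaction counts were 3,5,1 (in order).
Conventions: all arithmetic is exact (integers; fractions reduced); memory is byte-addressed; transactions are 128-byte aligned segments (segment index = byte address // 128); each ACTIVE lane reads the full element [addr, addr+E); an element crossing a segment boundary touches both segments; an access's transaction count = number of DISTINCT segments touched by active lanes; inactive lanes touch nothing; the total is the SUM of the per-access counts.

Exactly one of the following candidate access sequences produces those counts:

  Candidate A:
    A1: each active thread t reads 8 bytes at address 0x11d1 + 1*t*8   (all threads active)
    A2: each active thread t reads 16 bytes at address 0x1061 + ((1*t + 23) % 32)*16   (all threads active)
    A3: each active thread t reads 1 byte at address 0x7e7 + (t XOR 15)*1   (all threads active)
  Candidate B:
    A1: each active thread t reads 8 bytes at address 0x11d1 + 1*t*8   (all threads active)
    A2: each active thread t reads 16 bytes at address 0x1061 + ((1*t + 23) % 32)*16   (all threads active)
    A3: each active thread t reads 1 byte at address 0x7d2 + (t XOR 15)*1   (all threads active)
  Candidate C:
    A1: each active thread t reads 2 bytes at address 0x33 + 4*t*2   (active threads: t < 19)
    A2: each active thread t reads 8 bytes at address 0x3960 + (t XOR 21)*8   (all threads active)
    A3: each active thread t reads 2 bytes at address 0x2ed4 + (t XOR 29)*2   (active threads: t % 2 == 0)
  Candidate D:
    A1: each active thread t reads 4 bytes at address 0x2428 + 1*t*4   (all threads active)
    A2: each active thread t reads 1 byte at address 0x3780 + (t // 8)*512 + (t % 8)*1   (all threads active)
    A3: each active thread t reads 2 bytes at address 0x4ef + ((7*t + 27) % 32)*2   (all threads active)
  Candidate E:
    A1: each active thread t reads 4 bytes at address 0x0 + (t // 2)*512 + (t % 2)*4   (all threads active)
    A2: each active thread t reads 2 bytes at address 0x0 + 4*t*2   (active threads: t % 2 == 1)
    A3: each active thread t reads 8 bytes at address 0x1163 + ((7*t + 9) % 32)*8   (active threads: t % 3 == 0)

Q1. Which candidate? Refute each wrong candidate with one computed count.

A: A3 gives 2 transactions, not 1
C: A1 gives 2 transactions, not 3
D: A1 gives 2 transactions, not 3
E: A1 gives 16 transactions, not 3
B: all counts match (3,5,1)

Answer: B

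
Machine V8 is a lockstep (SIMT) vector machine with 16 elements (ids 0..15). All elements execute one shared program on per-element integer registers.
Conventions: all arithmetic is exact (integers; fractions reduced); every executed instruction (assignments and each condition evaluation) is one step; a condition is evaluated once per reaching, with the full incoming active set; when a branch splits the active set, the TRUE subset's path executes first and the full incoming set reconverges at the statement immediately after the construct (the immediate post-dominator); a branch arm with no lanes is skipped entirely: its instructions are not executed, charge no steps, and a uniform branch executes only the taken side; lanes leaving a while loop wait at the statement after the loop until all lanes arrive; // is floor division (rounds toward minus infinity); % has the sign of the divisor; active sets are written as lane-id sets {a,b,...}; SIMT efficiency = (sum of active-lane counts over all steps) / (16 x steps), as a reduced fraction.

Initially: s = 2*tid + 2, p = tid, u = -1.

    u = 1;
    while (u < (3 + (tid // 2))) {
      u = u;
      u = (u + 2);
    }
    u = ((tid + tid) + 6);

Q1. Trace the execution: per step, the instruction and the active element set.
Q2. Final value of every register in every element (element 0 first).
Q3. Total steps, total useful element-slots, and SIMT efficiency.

step 0: u <- 1                       {0,1,2,3,4,5,6,7,8,9,10,11,12,13,14,15}
step 1: eval (u < (3 + (tid // 2)))  {0,1,2,3,4,5,6,7,8,9,10,11,12,13,14,15}
step 2: u <- u                       {0,1,2,3,4,5,6,7,8,9,10,11,12,13,14,15}
step 3: u <- (u + 2)                 {0,1,2,3,4,5,6,7,8,9,10,11,12,13,14,15}
step 4: eval (u < (3 + (tid // 2)))  {0,1,2,3,4,5,6,7,8,9,10,11,12,13,14,15}
step 5: u <- u                       {2,3,4,5,6,7,8,9,10,11,12,13,14,15}
step 6: u <- (u + 2)                 {2,3,4,5,6,7,8,9,10,11,12,13,14,15}
step 7: eval (u < (3 + (tid // 2)))  {2,3,4,5,6,7,8,9,10,11,12,13,14,15}
step 8: u <- u                       {6,7,8,9,10,11,12,13,14,15}
step 9: u <- (u + 2)                 {6,7,8,9,10,11,12,13,14,15}
step 10: eval (u < (3 + (tid // 2)))  {6,7,8,9,10,11,12,13,14,15}
step 11: u <- u                       {10,11,12,13,14,15}
step 12: u <- (u + 2)                 {10,11,12,13,14,15}
step 13: eval (u < (3 + (tid // 2)))  {10,11,12,13,14,15}
step 14: u <- u                       {14,15}
step 15: u <- (u + 2)                 {14,15}
step 16: eval (u < (3 + (tid // 2)))  {14,15}
step 17: u <- ((tid + tid) + 6)       {0,1,2,3,4,5,6,7,8,9,10,11,12,13,14,15}

Answer: 18 steps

s: 2,4,6,8,10,12,14,16,18,20,22,24,26,28,30,32
p: 0,1,2,3,4,5,6,7,8,9,10,11,12,13,14,15
u: 6,8,10,12,14,16,18,20,22,24,26,28,30,32,34,36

steps = 18; useful = 192; efficiency = 192/288 = 2/3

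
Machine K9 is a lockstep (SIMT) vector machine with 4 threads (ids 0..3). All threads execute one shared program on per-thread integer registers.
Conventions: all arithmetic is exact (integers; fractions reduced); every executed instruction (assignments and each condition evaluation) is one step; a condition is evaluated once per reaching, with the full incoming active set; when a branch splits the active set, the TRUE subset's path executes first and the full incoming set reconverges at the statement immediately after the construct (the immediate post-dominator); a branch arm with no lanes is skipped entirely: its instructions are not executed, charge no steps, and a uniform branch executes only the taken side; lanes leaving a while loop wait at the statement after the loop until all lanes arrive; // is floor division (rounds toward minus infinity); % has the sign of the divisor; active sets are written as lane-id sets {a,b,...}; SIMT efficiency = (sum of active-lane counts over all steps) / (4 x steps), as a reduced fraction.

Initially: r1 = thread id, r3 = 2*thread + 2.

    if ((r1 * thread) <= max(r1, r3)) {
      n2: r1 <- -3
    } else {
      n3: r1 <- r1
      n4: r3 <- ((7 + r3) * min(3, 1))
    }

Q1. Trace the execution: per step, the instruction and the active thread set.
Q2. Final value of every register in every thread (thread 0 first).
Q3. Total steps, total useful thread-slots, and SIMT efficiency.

step 0: eval ((r1 * thread) <= max(r1, r3)) {0,1,2,3}
step 1: r1 <- -3                     {0,1,2}
step 2: r1 <- r1                     {3}
step 3: r3 <- ((7 + r3) * min(3, 1)) {3}

Answer: 4 steps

r1: -3,-3,-3,3
r3: 2,4,6,15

steps = 4; useful = 9; efficiency = 9/16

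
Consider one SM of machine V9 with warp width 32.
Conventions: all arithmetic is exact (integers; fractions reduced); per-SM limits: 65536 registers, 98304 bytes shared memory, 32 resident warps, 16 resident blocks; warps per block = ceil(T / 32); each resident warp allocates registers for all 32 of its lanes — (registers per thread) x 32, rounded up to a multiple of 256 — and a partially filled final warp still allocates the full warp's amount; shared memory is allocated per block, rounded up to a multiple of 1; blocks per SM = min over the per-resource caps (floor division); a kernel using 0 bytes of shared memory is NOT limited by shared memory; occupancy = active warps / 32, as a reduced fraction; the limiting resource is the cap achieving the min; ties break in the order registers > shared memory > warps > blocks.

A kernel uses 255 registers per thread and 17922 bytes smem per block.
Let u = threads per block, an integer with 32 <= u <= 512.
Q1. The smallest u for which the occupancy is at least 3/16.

Answer: u = 33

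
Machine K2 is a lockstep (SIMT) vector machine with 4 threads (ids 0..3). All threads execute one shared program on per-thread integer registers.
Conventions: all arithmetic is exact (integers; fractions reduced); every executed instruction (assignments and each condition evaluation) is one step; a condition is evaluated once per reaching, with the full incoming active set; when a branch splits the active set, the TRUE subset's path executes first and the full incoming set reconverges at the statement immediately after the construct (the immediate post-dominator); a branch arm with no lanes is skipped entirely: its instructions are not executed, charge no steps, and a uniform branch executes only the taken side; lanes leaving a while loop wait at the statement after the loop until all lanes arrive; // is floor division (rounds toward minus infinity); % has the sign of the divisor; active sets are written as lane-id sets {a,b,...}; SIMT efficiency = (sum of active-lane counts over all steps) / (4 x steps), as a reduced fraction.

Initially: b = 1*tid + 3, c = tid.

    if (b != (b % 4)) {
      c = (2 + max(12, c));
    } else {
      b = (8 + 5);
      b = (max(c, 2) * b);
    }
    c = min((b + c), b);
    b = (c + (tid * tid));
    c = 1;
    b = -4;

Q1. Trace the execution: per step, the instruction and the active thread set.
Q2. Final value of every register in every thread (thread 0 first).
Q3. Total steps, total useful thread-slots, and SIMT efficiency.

step 0: eval (b != (b % 4))          {0,1,2,3}
step 1: c <- (2 + max(12, c))        {1,2,3}
step 2: b <- (8 + 5)                 {0}
step 3: b <- (max(c, 2) * b)         {0}
step 4: c <- min((b + c), b)         {0,1,2,3}
step 5: b <- (c + (tid * tid))       {0,1,2,3}
step 6: c <- 1                       {0,1,2,3}
step 7: b <- -4                      {0,1,2,3}

Answer: 8 steps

b: -4,-4,-4,-4
c: 1,1,1,1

steps = 8; useful = 25; efficiency = 25/32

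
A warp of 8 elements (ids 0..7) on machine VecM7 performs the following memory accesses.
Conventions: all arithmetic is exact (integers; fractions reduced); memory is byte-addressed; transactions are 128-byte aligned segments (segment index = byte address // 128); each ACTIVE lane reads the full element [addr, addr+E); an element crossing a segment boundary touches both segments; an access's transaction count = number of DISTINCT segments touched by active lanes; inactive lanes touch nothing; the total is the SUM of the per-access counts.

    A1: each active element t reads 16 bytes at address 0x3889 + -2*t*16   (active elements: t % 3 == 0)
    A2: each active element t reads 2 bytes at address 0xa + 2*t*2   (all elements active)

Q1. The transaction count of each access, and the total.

A1: 3 transactions
A2: 1 transaction

Answer: 3,1; total 4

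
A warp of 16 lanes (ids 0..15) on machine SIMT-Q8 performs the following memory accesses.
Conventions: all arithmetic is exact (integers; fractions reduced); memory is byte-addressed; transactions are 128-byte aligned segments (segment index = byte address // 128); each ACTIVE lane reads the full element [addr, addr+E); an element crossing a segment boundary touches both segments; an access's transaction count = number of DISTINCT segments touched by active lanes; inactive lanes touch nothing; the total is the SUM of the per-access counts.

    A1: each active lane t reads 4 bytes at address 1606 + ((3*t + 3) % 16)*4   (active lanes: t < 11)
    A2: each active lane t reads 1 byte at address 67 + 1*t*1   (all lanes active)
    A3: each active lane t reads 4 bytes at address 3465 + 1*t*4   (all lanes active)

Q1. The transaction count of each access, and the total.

A1: 2 transactions
A2: 1 transaction
A3: 1 transaction

Answer: 2,1,1; total 4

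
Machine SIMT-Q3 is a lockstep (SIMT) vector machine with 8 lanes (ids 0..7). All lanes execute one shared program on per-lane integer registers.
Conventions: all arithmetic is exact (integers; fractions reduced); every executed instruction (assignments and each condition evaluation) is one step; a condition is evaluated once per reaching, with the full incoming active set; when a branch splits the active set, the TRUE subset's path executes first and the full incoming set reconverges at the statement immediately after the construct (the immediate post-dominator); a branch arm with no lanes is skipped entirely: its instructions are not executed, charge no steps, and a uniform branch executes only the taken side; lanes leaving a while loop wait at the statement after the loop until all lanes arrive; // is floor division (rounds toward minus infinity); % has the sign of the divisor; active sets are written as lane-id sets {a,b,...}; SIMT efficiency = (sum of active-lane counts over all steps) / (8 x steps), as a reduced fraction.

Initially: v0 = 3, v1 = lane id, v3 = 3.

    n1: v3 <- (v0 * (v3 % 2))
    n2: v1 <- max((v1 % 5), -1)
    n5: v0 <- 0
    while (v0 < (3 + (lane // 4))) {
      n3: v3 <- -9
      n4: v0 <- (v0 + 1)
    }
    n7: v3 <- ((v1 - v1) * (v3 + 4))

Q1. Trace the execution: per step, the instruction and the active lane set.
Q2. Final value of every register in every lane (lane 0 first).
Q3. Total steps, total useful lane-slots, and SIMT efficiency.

step 0: v3 <- (v0 * (v3 % 2))        {0,1,2,3,4,5,6,7}
step 1: v1 <- max((v1 % 5), -1)      {0,1,2,3,4,5,6,7}
step 2: v0 <- 0                      {0,1,2,3,4,5,6,7}
step 3: eval (v0 < (3 + (lane // 4))) {0,1,2,3,4,5,6,7}
step 4: v3 <- -9                     {0,1,2,3,4,5,6,7}
step 5: v0 <- (v0 + 1)               {0,1,2,3,4,5,6,7}
step 6: eval (v0 < (3 + (lane // 4))) {0,1,2,3,4,5,6,7}
step 7: v3 <- -9                     {0,1,2,3,4,5,6,7}
step 8: v0 <- (v0 + 1)               {0,1,2,3,4,5,6,7}
step 9: eval (v0 < (3 + (lane // 4))) {0,1,2,3,4,5,6,7}
step 10: v3 <- -9                     {0,1,2,3,4,5,6,7}
step 11: v0 <- (v0 + 1)               {0,1,2,3,4,5,6,7}
step 12: eval (v0 < (3 + (lane // 4))) {0,1,2,3,4,5,6,7}
step 13: v3 <- -9                     {4,5,6,7}
step 14: v0 <- (v0 + 1)               {4,5,6,7}
step 15: eval (v0 < (3 + (lane // 4))) {4,5,6,7}
step 16: v3 <- ((v1 - v1) * (v3 + 4)) {0,1,2,3,4,5,6,7}

Answer: 17 steps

v0: 3,3,3,3,4,4,4,4
v1: 0,1,2,3,4,0,1,2
v3: 0,0,0,0,0,0,0,0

steps = 17; useful = 124; efficiency = 124/136 = 31/34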